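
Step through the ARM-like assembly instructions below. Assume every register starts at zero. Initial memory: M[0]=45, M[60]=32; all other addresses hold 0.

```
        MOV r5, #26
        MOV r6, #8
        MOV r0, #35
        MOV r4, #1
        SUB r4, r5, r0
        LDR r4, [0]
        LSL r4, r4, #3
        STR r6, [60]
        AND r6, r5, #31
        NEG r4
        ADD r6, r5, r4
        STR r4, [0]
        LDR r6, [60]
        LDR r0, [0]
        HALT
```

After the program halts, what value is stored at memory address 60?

after MOV r5, #26: r5=26
after MOV r6, #8: r6=8
after MOV r0, #35: r0=35
after MOV r4, #1: r4=1
after SUB r4, r5, r0: r4=26-35=-9
after LDR r4, [0]: r4=M[0]=45
after LSL r4, r4, #3: r4=45<<3=360
STR r6, [60] → M[60]=8
after AND r6, r5, #31: r6=26&31=26
after NEG r4: r4=-(360)=-360
after ADD r6, r5, r4: r6=26+(-360)=-334
STR r4, [0] → M[0]=-360
after LDR r6, [60]: r6=M[60]=8
after LDR r0, [0]: r0=M[0]=-360
halt.

8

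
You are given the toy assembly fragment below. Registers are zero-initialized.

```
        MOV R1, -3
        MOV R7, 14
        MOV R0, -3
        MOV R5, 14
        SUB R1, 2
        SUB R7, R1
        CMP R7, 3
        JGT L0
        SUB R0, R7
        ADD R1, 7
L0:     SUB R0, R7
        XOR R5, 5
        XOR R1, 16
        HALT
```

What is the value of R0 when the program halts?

-22

R1=-3
R7=14
R0=-3
R5=14
R1=(-3)-2=-5
R7=14-(-5)=19
CMP R7, 3  (cmp 19,3)
JGT L0: taken
R0=(-3)-19=-22
R5=14^5=11
R1=(-5)^16=-21
halt.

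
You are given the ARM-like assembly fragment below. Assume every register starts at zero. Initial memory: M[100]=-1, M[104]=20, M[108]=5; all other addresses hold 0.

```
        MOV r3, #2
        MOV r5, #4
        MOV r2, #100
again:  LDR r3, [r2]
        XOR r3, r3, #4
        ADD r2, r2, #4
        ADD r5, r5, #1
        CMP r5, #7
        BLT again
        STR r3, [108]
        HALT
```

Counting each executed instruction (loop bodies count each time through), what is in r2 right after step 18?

112

r3=2
r5=4
r2=100
r3=M[100]=-1
r3=(-1)^4=-5
r2=100+4=104
r5=4+1=5
CMP r5, #7  (cmp 5,7)
BLT again: taken
r3=M[104]=20
r3=20^4=16
r2=104+4=108
r5=5+1=6
CMP r5, #7  (cmp 6,7)
BLT again: taken
r3=M[108]=5
r3=5^4=1
r2=108+4=112
After step 18: r2 = 112.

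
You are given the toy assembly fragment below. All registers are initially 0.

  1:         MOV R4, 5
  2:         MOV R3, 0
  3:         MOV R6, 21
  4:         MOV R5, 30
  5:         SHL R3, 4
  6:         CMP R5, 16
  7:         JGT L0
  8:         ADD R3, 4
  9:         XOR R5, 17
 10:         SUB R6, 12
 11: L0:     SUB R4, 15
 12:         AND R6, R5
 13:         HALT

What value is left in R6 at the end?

20

MOV R4, 5 → R4=5
MOV R3, 0 → R3=0
MOV R6, 21 → R6=21
MOV R5, 30 → R5=30
SHL R3, 4 → R3=0<<4=0
CMP R5, 16  (cmp 30,16)
JGT L0: taken
SUB R4, 15 → R4=5-15=-10
AND R6, R5 → R6=21&30=20
halt.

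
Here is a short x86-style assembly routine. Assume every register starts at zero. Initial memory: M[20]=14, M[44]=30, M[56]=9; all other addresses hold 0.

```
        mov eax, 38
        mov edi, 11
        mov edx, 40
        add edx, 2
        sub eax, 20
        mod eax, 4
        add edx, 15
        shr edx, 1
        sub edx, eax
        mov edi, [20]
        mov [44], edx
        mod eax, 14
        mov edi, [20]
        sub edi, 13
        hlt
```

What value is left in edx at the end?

26

after mov eax, 38: eax=38
after mov edi, 11: edi=11
after mov edx, 40: edx=40
after add edx, 2: edx=40+2=42
after sub eax, 20: eax=38-20=18
after mod eax, 4: eax=18%4=2
after add edx, 15: edx=42+15=57
after shr edx, 1: edx=57>>1=28
after sub edx, eax: edx=28-2=26
after mov edi, [20]: edi=M[20]=14
mov [44], edx → M[44]=26
after mod eax, 14: eax=2%14=2
after mov edi, [20]: edi=M[20]=14
after sub edi, 13: edi=14-13=1
halt.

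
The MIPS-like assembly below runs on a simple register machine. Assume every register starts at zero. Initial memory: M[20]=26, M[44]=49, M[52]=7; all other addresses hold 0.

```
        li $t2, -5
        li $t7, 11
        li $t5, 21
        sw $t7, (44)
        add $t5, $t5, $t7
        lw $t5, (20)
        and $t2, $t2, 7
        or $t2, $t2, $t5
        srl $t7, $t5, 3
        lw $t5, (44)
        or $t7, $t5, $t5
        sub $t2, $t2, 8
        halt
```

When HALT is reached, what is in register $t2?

$t2=-5
$t7=11
$t5=21
sw $t7, (44) → M[44]=11
$t5=21+11=32
$t5=M[20]=26
$t2=(-5)&7=3
$t2=3|26=27
$t7=26>>3=3
$t5=M[44]=11
$t7=11|11=11
$t2=27-8=19
halt.

19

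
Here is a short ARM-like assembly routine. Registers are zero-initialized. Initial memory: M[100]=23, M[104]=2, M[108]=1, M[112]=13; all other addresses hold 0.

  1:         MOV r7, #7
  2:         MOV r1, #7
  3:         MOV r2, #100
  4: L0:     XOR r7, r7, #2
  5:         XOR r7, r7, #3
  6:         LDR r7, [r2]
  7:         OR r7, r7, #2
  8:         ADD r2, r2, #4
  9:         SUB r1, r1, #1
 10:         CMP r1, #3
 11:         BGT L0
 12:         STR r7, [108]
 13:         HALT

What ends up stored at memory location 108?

15

r7=7
r1=7
r2=100
r7=7^2=5
r7=5^3=6
r7=M[100]=23
r7=23|2=23
r2=100+4=104
r1=7-1=6
CMP r1, #3  (cmp 6,3)
BGT L0: taken
r7=23^2=21
r7=21^3=22
r7=M[104]=2
r7=2|2=2
r2=104+4=108
r1=6-1=5
CMP r1, #3  (cmp 5,3)
BGT L0: taken
r7=2^2=0
r7=0^3=3
r7=M[108]=1
r7=1|2=3
r2=108+4=112
r1=5-1=4
CMP r1, #3  (cmp 4,3)
BGT L0: taken
r7=3^2=1
r7=1^3=2
r7=M[112]=13
r7=13|2=15
r2=112+4=116
r1=4-1=3
CMP r1, #3  (cmp 3,3)
BGT L0: not taken
STR r7, [108] → M[108]=15
halt.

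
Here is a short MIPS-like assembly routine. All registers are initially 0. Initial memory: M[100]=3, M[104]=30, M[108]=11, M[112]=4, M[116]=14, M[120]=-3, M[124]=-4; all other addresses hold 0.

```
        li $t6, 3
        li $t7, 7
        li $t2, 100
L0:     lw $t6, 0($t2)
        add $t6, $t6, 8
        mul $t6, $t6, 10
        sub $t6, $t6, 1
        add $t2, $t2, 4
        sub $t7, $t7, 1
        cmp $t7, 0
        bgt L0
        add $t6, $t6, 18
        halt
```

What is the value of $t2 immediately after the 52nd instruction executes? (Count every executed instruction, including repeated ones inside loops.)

after li $t6, 3: $t6=3
after li $t7, 7: $t7=7
after li $t2, 100: $t2=100
after lw $t6, 0($t2): $t6=M[100]=3
after add $t6, $t6, 8: $t6=3+8=11
after mul $t6, $t6, 10: $t6=11*10=110
after sub $t6, $t6, 1: $t6=110-1=109
after add $t2, $t2, 4: $t2=100+4=104
after sub $t7, $t7, 1: $t7=7-1=6
cmp $t7, 0  (cmp 6,0)
bgt L0: taken
after lw $t6, 0($t2): $t6=M[104]=30
after add $t6, $t6, 8: $t6=30+8=38
after mul $t6, $t6, 10: $t6=38*10=380
after sub $t6, $t6, 1: $t6=380-1=379
after add $t2, $t2, 4: $t2=104+4=108
after sub $t7, $t7, 1: $t7=6-1=5
cmp $t7, 0  (cmp 5,0)
bgt L0: taken
after lw $t6, 0($t2): $t6=M[108]=11
after add $t6, $t6, 8: $t6=11+8=19
after mul $t6, $t6, 10: $t6=19*10=190
after sub $t6, $t6, 1: $t6=190-1=189
after add $t2, $t2, 4: $t2=108+4=112
after sub $t7, $t7, 1: $t7=5-1=4
cmp $t7, 0  (cmp 4,0)
bgt L0: taken
after lw $t6, 0($t2): $t6=M[112]=4
after add $t6, $t6, 8: $t6=4+8=12
after mul $t6, $t6, 10: $t6=12*10=120
after sub $t6, $t6, 1: $t6=120-1=119
after add $t2, $t2, 4: $t2=112+4=116
after sub $t7, $t7, 1: $t7=4-1=3
cmp $t7, 0  (cmp 3,0)
bgt L0: taken
after lw $t6, 0($t2): $t6=M[116]=14
after add $t6, $t6, 8: $t6=14+8=22
after mul $t6, $t6, 10: $t6=22*10=220
after sub $t6, $t6, 1: $t6=220-1=219
after add $t2, $t2, 4: $t2=116+4=120
after sub $t7, $t7, 1: $t7=3-1=2
cmp $t7, 0  (cmp 2,0)
bgt L0: taken
after lw $t6, 0($t2): $t6=M[120]=-3
after add $t6, $t6, 8: $t6=(-3)+8=5
after mul $t6, $t6, 10: $t6=5*10=50
after sub $t6, $t6, 1: $t6=50-1=49
after add $t2, $t2, 4: $t2=120+4=124
after sub $t7, $t7, 1: $t7=2-1=1
cmp $t7, 0  (cmp 1,0)
bgt L0: taken
after lw $t6, 0($t2): $t6=M[124]=-4
After step 52: $t2 = 124.

124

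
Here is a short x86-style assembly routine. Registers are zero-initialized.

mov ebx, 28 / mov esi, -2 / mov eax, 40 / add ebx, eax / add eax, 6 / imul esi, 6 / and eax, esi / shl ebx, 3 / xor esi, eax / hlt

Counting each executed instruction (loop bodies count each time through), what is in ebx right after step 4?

ebx=28
esi=-2
eax=40
ebx=28+40=68
After step 4: ebx = 68.

68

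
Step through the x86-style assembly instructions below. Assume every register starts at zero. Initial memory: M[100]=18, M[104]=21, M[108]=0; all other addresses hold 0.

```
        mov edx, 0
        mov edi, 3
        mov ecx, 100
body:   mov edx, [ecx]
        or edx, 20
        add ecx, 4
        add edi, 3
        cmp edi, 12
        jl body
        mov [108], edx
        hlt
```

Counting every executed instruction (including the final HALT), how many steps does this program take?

23

edx=0
edi=3
ecx=100
edx=M[100]=18
edx=18|20=22
ecx=100+4=104
edi=3+3=6
cmp edi, 12  (cmp 6,12)
jl body: taken
edx=M[104]=21
edx=21|20=21
ecx=104+4=108
edi=6+3=9
cmp edi, 12  (cmp 9,12)
jl body: taken
edx=M[108]=0
edx=0|20=20
ecx=108+4=112
edi=9+3=12
cmp edi, 12  (cmp 12,12)
jl body: not taken
mov [108], edx → M[108]=20
halt.
Total executed instructions: 23.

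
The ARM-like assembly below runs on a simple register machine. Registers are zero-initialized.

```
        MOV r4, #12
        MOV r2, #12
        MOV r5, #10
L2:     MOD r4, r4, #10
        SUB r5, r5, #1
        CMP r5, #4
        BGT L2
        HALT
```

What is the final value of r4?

2

r4=12
r2=12
r5=10
r4=12%10=2
r5=10-1=9
CMP r5, #4  (cmp 9,4)
BGT L2: taken
r4=2%10=2
r5=9-1=8
CMP r5, #4  (cmp 8,4)
BGT L2: taken
r4=2%10=2
r5=8-1=7
CMP r5, #4  (cmp 7,4)
BGT L2: taken
r4=2%10=2
r5=7-1=6
CMP r5, #4  (cmp 6,4)
BGT L2: taken
r4=2%10=2
r5=6-1=5
CMP r5, #4  (cmp 5,4)
BGT L2: taken
r4=2%10=2
r5=5-1=4
CMP r5, #4  (cmp 4,4)
BGT L2: not taken
halt.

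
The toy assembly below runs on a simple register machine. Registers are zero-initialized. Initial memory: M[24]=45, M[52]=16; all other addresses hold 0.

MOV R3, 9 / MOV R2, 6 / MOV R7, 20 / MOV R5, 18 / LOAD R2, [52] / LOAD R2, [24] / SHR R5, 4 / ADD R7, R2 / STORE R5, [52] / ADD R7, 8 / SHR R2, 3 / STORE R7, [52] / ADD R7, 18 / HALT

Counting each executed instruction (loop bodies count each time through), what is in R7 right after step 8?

65

MOV R3, 9 → R3=9
MOV R2, 6 → R2=6
MOV R7, 20 → R7=20
MOV R5, 18 → R5=18
LOAD R2, [52] → R2=M[52]=16
LOAD R2, [24] → R2=M[24]=45
SHR R5, 4 → R5=18>>4=1
ADD R7, R2 → R7=20+45=65
After step 8: R7 = 65.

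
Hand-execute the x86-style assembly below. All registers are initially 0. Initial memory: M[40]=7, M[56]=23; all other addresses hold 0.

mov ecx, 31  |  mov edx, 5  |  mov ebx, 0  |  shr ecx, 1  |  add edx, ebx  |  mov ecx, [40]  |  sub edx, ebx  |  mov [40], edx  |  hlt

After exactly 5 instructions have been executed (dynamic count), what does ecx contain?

mov ecx, 31 → ecx=31
mov edx, 5 → edx=5
mov ebx, 0 → ebx=0
shr ecx, 1 → ecx=31>>1=15
add edx, ebx → edx=5+0=5
After step 5: ecx = 15.

15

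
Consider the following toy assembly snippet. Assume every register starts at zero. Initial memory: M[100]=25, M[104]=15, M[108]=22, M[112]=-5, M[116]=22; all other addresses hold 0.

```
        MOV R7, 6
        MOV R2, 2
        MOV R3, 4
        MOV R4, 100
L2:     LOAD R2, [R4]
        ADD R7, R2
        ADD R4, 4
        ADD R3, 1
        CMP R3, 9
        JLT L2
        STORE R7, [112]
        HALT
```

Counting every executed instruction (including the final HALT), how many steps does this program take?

R7=6
R2=2
R3=4
R4=100
R2=M[100]=25
R7=6+25=31
R4=100+4=104
R3=4+1=5
CMP R3, 9  (cmp 5,9)
JLT L2: taken
R2=M[104]=15
R7=31+15=46
R4=104+4=108
R3=5+1=6
CMP R3, 9  (cmp 6,9)
JLT L2: taken
R2=M[108]=22
R7=46+22=68
R4=108+4=112
R3=6+1=7
CMP R3, 9  (cmp 7,9)
JLT L2: taken
R2=M[112]=-5
R7=68+(-5)=63
R4=112+4=116
R3=7+1=8
CMP R3, 9  (cmp 8,9)
JLT L2: taken
R2=M[116]=22
R7=63+22=85
R4=116+4=120
R3=8+1=9
CMP R3, 9  (cmp 9,9)
JLT L2: not taken
STORE R7, [112] → M[112]=85
halt.
Total executed instructions: 36.

36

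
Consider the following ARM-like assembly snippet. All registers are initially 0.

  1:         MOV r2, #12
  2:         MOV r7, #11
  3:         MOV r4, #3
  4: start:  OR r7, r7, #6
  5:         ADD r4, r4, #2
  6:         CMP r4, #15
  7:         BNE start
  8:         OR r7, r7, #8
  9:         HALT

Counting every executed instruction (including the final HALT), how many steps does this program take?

after MOV r2, #12: r2=12
after MOV r7, #11: r7=11
after MOV r4, #3: r4=3
after OR r7, r7, #6: r7=11|6=15
after ADD r4, r4, #2: r4=3+2=5
CMP r4, #15  (cmp 5,15)
BNE start: taken
after OR r7, r7, #6: r7=15|6=15
after ADD r4, r4, #2: r4=5+2=7
CMP r4, #15  (cmp 7,15)
BNE start: taken
after OR r7, r7, #6: r7=15|6=15
after ADD r4, r4, #2: r4=7+2=9
CMP r4, #15  (cmp 9,15)
BNE start: taken
after OR r7, r7, #6: r7=15|6=15
after ADD r4, r4, #2: r4=9+2=11
CMP r4, #15  (cmp 11,15)
BNE start: taken
after OR r7, r7, #6: r7=15|6=15
after ADD r4, r4, #2: r4=11+2=13
CMP r4, #15  (cmp 13,15)
BNE start: taken
after OR r7, r7, #6: r7=15|6=15
after ADD r4, r4, #2: r4=13+2=15
CMP r4, #15  (cmp 15,15)
BNE start: not taken
after OR r7, r7, #8: r7=15|8=15
halt.
Total executed instructions: 29.

29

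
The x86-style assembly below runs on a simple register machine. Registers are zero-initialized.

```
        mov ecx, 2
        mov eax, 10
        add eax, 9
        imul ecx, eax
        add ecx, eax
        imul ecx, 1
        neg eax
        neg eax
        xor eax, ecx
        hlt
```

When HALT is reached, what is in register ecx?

57

after mov ecx, 2: ecx=2
after mov eax, 10: eax=10
after add eax, 9: eax=10+9=19
after imul ecx, eax: ecx=2*19=38
after add ecx, eax: ecx=38+19=57
after imul ecx, 1: ecx=57*1=57
after neg eax: eax=-(19)=-19
after neg eax: eax=-(-19)=19
after xor eax, ecx: eax=19^57=42
halt.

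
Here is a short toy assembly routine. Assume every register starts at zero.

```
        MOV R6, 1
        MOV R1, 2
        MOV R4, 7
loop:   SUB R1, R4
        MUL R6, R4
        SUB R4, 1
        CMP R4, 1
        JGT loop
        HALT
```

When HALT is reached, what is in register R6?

MOV R6, 1 → R6=1
MOV R1, 2 → R1=2
MOV R4, 7 → R4=7
SUB R1, R4 → R1=2-7=-5
MUL R6, R4 → R6=1*7=7
SUB R4, 1 → R4=7-1=6
CMP R4, 1  (cmp 6,1)
JGT loop: taken
SUB R1, R4 → R1=(-5)-6=-11
MUL R6, R4 → R6=7*6=42
SUB R4, 1 → R4=6-1=5
CMP R4, 1  (cmp 5,1)
JGT loop: taken
SUB R1, R4 → R1=(-11)-5=-16
MUL R6, R4 → R6=42*5=210
SUB R4, 1 → R4=5-1=4
CMP R4, 1  (cmp 4,1)
JGT loop: taken
SUB R1, R4 → R1=(-16)-4=-20
MUL R6, R4 → R6=210*4=840
SUB R4, 1 → R4=4-1=3
CMP R4, 1  (cmp 3,1)
JGT loop: taken
SUB R1, R4 → R1=(-20)-3=-23
MUL R6, R4 → R6=840*3=2520
SUB R4, 1 → R4=3-1=2
CMP R4, 1  (cmp 2,1)
JGT loop: taken
SUB R1, R4 → R1=(-23)-2=-25
MUL R6, R4 → R6=2520*2=5040
SUB R4, 1 → R4=2-1=1
CMP R4, 1  (cmp 1,1)
JGT loop: not taken
halt.

5040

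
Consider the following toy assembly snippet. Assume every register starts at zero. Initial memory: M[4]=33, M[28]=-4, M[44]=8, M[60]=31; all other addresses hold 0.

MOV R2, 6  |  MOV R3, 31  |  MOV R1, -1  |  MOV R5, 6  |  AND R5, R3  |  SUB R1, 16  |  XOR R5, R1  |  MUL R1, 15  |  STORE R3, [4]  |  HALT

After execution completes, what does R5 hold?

MOV R2, 6 → R2=6
MOV R3, 31 → R3=31
MOV R1, -1 → R1=-1
MOV R5, 6 → R5=6
AND R5, R3 → R5=6&31=6
SUB R1, 16 → R1=(-1)-16=-17
XOR R5, R1 → R5=6^(-17)=-23
MUL R1, 15 → R1=(-17)*15=-255
STORE R3, [4] → M[4]=31
halt.

-23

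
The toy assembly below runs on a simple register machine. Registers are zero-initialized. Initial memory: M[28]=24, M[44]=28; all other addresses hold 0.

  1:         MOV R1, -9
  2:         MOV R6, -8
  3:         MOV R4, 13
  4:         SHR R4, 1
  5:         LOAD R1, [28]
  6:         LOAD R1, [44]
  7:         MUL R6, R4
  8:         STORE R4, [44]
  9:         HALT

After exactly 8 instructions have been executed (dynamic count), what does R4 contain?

6

MOV R1, -9 → R1=-9
MOV R6, -8 → R6=-8
MOV R4, 13 → R4=13
SHR R4, 1 → R4=13>>1=6
LOAD R1, [28] → R1=M[28]=24
LOAD R1, [44] → R1=M[44]=28
MUL R6, R4 → R6=(-8)*6=-48
STORE R4, [44] → M[44]=6
After step 8: R4 = 6.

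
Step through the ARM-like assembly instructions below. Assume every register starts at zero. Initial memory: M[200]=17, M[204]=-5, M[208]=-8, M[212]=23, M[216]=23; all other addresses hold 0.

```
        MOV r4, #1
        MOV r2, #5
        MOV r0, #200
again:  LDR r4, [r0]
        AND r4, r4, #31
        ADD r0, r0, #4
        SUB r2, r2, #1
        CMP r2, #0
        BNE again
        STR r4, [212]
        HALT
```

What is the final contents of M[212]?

23

after MOV r4, #1: r4=1
after MOV r2, #5: r2=5
after MOV r0, #200: r0=200
after LDR r4, [r0]: r4=M[200]=17
after AND r4, r4, #31: r4=17&31=17
after ADD r0, r0, #4: r0=200+4=204
after SUB r2, r2, #1: r2=5-1=4
CMP r2, #0  (cmp 4,0)
BNE again: taken
after LDR r4, [r0]: r4=M[204]=-5
after AND r4, r4, #31: r4=(-5)&31=27
after ADD r0, r0, #4: r0=204+4=208
after SUB r2, r2, #1: r2=4-1=3
CMP r2, #0  (cmp 3,0)
BNE again: taken
after LDR r4, [r0]: r4=M[208]=-8
after AND r4, r4, #31: r4=(-8)&31=24
after ADD r0, r0, #4: r0=208+4=212
after SUB r2, r2, #1: r2=3-1=2
CMP r2, #0  (cmp 2,0)
BNE again: taken
after LDR r4, [r0]: r4=M[212]=23
after AND r4, r4, #31: r4=23&31=23
after ADD r0, r0, #4: r0=212+4=216
after SUB r2, r2, #1: r2=2-1=1
CMP r2, #0  (cmp 1,0)
BNE again: taken
after LDR r4, [r0]: r4=M[216]=23
after AND r4, r4, #31: r4=23&31=23
after ADD r0, r0, #4: r0=216+4=220
after SUB r2, r2, #1: r2=1-1=0
CMP r2, #0  (cmp 0,0)
BNE again: not taken
STR r4, [212] → M[212]=23
halt.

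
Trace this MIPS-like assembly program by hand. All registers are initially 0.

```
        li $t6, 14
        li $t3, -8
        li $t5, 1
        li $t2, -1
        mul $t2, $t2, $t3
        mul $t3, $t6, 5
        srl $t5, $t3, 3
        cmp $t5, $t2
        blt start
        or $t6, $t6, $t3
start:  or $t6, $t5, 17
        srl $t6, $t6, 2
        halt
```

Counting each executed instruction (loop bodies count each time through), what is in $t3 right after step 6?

70

after li $t6, 14: $t6=14
after li $t3, -8: $t3=-8
after li $t5, 1: $t5=1
after li $t2, -1: $t2=-1
after mul $t2, $t2, $t3: $t2=(-1)*(-8)=8
after mul $t3, $t6, 5: $t3=14*5=70
After step 6: $t3 = 70.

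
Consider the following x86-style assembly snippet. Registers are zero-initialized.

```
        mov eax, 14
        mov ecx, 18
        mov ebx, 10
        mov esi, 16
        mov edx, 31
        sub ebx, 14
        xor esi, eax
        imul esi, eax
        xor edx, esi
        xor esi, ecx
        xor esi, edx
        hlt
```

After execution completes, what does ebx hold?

-4

mov eax, 14 → eax=14
mov ecx, 18 → ecx=18
mov ebx, 10 → ebx=10
mov esi, 16 → esi=16
mov edx, 31 → edx=31
sub ebx, 14 → ebx=10-14=-4
xor esi, eax → esi=16^14=30
imul esi, eax → esi=30*14=420
xor edx, esi → edx=31^420=443
xor esi, ecx → esi=420^18=438
xor esi, edx → esi=438^443=13
halt.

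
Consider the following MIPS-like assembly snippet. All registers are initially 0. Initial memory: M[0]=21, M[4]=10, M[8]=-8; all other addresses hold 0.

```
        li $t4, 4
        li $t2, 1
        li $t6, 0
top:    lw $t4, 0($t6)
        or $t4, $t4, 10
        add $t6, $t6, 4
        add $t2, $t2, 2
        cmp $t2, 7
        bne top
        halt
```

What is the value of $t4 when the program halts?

-6

$t4=4
$t2=1
$t6=0
$t4=M[0]=21
$t4=21|10=31
$t6=0+4=4
$t2=1+2=3
cmp $t2, 7  (cmp 3,7)
bne top: taken
$t4=M[4]=10
$t4=10|10=10
$t6=4+4=8
$t2=3+2=5
cmp $t2, 7  (cmp 5,7)
bne top: taken
$t4=M[8]=-8
$t4=(-8)|10=-6
$t6=8+4=12
$t2=5+2=7
cmp $t2, 7  (cmp 7,7)
bne top: not taken
halt.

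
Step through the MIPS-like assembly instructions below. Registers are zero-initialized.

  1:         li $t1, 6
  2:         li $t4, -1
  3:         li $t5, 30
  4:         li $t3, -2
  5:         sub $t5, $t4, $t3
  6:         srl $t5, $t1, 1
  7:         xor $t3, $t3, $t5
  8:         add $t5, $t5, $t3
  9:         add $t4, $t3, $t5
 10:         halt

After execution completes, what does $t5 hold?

0

$t1=6
$t4=-1
$t5=30
$t3=-2
$t5=(-1)-(-2)=1
$t5=6>>1=3
$t3=(-2)^3=-3
$t5=3+(-3)=0
$t4=(-3)+0=-3
halt.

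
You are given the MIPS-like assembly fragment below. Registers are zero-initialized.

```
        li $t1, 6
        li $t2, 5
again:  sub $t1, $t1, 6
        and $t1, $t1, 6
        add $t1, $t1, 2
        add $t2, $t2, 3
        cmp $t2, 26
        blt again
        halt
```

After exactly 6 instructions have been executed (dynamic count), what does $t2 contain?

8

$t1=6
$t2=5
$t1=6-6=0
$t1=0&6=0
$t1=0+2=2
$t2=5+3=8
After step 6: $t2 = 8.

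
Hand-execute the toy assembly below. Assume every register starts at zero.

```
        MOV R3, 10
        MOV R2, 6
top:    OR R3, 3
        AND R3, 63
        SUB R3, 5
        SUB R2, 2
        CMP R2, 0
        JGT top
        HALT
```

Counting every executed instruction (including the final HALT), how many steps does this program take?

21

MOV R3, 10 → R3=10
MOV R2, 6 → R2=6
OR R3, 3 → R3=10|3=11
AND R3, 63 → R3=11&63=11
SUB R3, 5 → R3=11-5=6
SUB R2, 2 → R2=6-2=4
CMP R2, 0  (cmp 4,0)
JGT top: taken
OR R3, 3 → R3=6|3=7
AND R3, 63 → R3=7&63=7
SUB R3, 5 → R3=7-5=2
SUB R2, 2 → R2=4-2=2
CMP R2, 0  (cmp 2,0)
JGT top: taken
OR R3, 3 → R3=2|3=3
AND R3, 63 → R3=3&63=3
SUB R3, 5 → R3=3-5=-2
SUB R2, 2 → R2=2-2=0
CMP R2, 0  (cmp 0,0)
JGT top: not taken
halt.
Total executed instructions: 21.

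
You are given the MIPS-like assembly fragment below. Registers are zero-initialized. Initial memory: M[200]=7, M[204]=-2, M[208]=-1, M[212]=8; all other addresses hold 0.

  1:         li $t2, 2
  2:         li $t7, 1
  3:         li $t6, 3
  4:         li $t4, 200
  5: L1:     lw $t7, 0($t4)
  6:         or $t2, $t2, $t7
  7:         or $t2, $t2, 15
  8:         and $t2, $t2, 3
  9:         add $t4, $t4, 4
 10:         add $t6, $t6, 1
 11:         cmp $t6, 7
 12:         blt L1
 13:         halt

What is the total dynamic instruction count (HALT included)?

after li $t2, 2: $t2=2
after li $t7, 1: $t7=1
after li $t6, 3: $t6=3
after li $t4, 200: $t4=200
after lw $t7, 0($t4): $t7=M[200]=7
after or $t2, $t2, $t7: $t2=2|7=7
after or $t2, $t2, 15: $t2=7|15=15
after and $t2, $t2, 3: $t2=15&3=3
after add $t4, $t4, 4: $t4=200+4=204
after add $t6, $t6, 1: $t6=3+1=4
cmp $t6, 7  (cmp 4,7)
blt L1: taken
after lw $t7, 0($t4): $t7=M[204]=-2
after or $t2, $t2, $t7: $t2=3|(-2)=-1
after or $t2, $t2, 15: $t2=(-1)|15=-1
after and $t2, $t2, 3: $t2=(-1)&3=3
after add $t4, $t4, 4: $t4=204+4=208
after add $t6, $t6, 1: $t6=4+1=5
cmp $t6, 7  (cmp 5,7)
blt L1: taken
after lw $t7, 0($t4): $t7=M[208]=-1
after or $t2, $t2, $t7: $t2=3|(-1)=-1
after or $t2, $t2, 15: $t2=(-1)|15=-1
after and $t2, $t2, 3: $t2=(-1)&3=3
after add $t4, $t4, 4: $t4=208+4=212
after add $t6, $t6, 1: $t6=5+1=6
cmp $t6, 7  (cmp 6,7)
blt L1: taken
after lw $t7, 0($t4): $t7=M[212]=8
after or $t2, $t2, $t7: $t2=3|8=11
after or $t2, $t2, 15: $t2=11|15=15
after and $t2, $t2, 3: $t2=15&3=3
after add $t4, $t4, 4: $t4=212+4=216
after add $t6, $t6, 1: $t6=6+1=7
cmp $t6, 7  (cmp 7,7)
blt L1: not taken
halt.
Total executed instructions: 37.

37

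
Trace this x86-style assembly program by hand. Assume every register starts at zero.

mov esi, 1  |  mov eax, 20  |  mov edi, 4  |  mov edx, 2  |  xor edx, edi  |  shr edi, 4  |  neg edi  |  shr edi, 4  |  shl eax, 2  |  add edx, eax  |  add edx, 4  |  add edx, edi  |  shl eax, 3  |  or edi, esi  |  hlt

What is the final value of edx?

90

esi=1
eax=20
edi=4
edx=2
edx=2^4=6
edi=4>>4=0
edi=-(0)=0
edi=0>>4=0
eax=20<<2=80
edx=6+80=86
edx=86+4=90
edx=90+0=90
eax=80<<3=640
edi=0|1=1
halt.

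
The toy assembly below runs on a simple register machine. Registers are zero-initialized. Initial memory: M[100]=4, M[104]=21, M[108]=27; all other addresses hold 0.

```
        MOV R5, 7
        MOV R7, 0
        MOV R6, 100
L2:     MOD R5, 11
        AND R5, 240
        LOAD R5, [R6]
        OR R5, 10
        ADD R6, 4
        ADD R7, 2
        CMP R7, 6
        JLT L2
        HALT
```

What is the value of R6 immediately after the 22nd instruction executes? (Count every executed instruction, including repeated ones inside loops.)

after MOV R5, 7: R5=7
after MOV R7, 0: R7=0
after MOV R6, 100: R6=100
after MOD R5, 11: R5=7%11=7
after AND R5, 240: R5=7&240=0
after LOAD R5, [R6]: R5=M[100]=4
after OR R5, 10: R5=4|10=14
after ADD R6, 4: R6=100+4=104
after ADD R7, 2: R7=0+2=2
CMP R7, 6  (cmp 2,6)
JLT L2: taken
after MOD R5, 11: R5=14%11=3
after AND R5, 240: R5=3&240=0
after LOAD R5, [R6]: R5=M[104]=21
after OR R5, 10: R5=21|10=31
after ADD R6, 4: R6=104+4=108
after ADD R7, 2: R7=2+2=4
CMP R7, 6  (cmp 4,6)
JLT L2: taken
after MOD R5, 11: R5=31%11=9
after AND R5, 240: R5=9&240=0
after LOAD R5, [R6]: R5=M[108]=27
After step 22: R6 = 108.

108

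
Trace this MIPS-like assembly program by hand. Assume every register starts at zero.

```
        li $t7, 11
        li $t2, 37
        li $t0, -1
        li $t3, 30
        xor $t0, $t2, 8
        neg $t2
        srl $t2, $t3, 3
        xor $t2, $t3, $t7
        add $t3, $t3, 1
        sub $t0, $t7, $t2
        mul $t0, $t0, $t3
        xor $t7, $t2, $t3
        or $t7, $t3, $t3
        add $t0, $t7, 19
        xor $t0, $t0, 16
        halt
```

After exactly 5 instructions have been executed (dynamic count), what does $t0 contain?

45

$t7=11
$t2=37
$t0=-1
$t3=30
$t0=37^8=45
After step 5: $t0 = 45.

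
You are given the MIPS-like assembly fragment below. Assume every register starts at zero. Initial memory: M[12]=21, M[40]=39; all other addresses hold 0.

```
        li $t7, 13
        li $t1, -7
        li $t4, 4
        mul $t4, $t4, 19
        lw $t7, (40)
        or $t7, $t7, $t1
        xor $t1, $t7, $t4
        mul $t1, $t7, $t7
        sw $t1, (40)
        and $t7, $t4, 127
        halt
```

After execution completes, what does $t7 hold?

76

li $t7, 13 → $t7=13
li $t1, -7 → $t1=-7
li $t4, 4 → $t4=4
mul $t4, $t4, 19 → $t4=4*19=76
lw $t7, (40) → $t7=M[40]=39
or $t7, $t7, $t1 → $t7=39|(-7)=-1
xor $t1, $t7, $t4 → $t1=(-1)^76=-77
mul $t1, $t7, $t7 → $t1=(-1)*(-1)=1
sw $t1, (40) → M[40]=1
and $t7, $t4, 127 → $t7=76&127=76
halt.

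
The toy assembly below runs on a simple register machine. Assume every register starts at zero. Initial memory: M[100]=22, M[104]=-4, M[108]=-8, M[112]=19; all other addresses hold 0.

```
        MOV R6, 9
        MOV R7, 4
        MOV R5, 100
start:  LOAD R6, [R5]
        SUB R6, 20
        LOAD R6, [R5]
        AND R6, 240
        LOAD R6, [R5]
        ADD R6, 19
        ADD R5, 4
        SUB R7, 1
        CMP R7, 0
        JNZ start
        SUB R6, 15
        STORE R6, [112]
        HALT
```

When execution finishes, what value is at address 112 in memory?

MOV R6, 9 → R6=9
MOV R7, 4 → R7=4
MOV R5, 100 → R5=100
LOAD R6, [R5] → R6=M[100]=22
SUB R6, 20 → R6=22-20=2
LOAD R6, [R5] → R6=M[100]=22
AND R6, 240 → R6=22&240=16
LOAD R6, [R5] → R6=M[100]=22
ADD R6, 19 → R6=22+19=41
ADD R5, 4 → R5=100+4=104
SUB R7, 1 → R7=4-1=3
CMP R7, 0  (cmp 3,0)
JNZ start: taken
LOAD R6, [R5] → R6=M[104]=-4
SUB R6, 20 → R6=(-4)-20=-24
LOAD R6, [R5] → R6=M[104]=-4
AND R6, 240 → R6=(-4)&240=240
LOAD R6, [R5] → R6=M[104]=-4
ADD R6, 19 → R6=(-4)+19=15
ADD R5, 4 → R5=104+4=108
SUB R7, 1 → R7=3-1=2
CMP R7, 0  (cmp 2,0)
JNZ start: taken
LOAD R6, [R5] → R6=M[108]=-8
SUB R6, 20 → R6=(-8)-20=-28
LOAD R6, [R5] → R6=M[108]=-8
AND R6, 240 → R6=(-8)&240=240
LOAD R6, [R5] → R6=M[108]=-8
ADD R6, 19 → R6=(-8)+19=11
ADD R5, 4 → R5=108+4=112
SUB R7, 1 → R7=2-1=1
CMP R7, 0  (cmp 1,0)
JNZ start: taken
LOAD R6, [R5] → R6=M[112]=19
SUB R6, 20 → R6=19-20=-1
LOAD R6, [R5] → R6=M[112]=19
AND R6, 240 → R6=19&240=16
LOAD R6, [R5] → R6=M[112]=19
ADD R6, 19 → R6=19+19=38
ADD R5, 4 → R5=112+4=116
SUB R7, 1 → R7=1-1=0
CMP R7, 0  (cmp 0,0)
JNZ start: not taken
SUB R6, 15 → R6=38-15=23
STORE R6, [112] → M[112]=23
halt.

23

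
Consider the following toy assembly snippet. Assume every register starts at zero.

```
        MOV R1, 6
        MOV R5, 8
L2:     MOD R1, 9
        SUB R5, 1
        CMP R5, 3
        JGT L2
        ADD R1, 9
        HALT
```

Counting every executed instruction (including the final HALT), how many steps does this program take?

24

R1=6
R5=8
R1=6%9=6
R5=8-1=7
CMP R5, 3  (cmp 7,3)
JGT L2: taken
R1=6%9=6
R5=7-1=6
CMP R5, 3  (cmp 6,3)
JGT L2: taken
R1=6%9=6
R5=6-1=5
CMP R5, 3  (cmp 5,3)
JGT L2: taken
R1=6%9=6
R5=5-1=4
CMP R5, 3  (cmp 4,3)
JGT L2: taken
R1=6%9=6
R5=4-1=3
CMP R5, 3  (cmp 3,3)
JGT L2: not taken
R1=6+9=15
halt.
Total executed instructions: 24.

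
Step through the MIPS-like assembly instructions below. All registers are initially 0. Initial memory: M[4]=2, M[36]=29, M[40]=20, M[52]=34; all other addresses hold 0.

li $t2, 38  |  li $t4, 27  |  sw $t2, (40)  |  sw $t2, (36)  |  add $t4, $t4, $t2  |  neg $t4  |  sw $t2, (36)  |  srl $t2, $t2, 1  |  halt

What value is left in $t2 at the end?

li $t2, 38 → $t2=38
li $t4, 27 → $t4=27
sw $t2, (40) → M[40]=38
sw $t2, (36) → M[36]=38
add $t4, $t4, $t2 → $t4=27+38=65
neg $t4 → $t4=-(65)=-65
sw $t2, (36) → M[36]=38
srl $t2, $t2, 1 → $t2=38>>1=19
halt.

19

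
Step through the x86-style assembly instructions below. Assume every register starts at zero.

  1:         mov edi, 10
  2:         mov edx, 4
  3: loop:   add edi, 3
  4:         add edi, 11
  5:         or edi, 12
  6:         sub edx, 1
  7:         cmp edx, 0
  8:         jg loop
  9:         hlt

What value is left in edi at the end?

mov edi, 10 → edi=10
mov edx, 4 → edx=4
add edi, 3 → edi=10+3=13
add edi, 11 → edi=13+11=24
or edi, 12 → edi=24|12=28
sub edx, 1 → edx=4-1=3
cmp edx, 0  (cmp 3,0)
jg loop: taken
add edi, 3 → edi=28+3=31
add edi, 11 → edi=31+11=42
or edi, 12 → edi=42|12=46
sub edx, 1 → edx=3-1=2
cmp edx, 0  (cmp 2,0)
jg loop: taken
add edi, 3 → edi=46+3=49
add edi, 11 → edi=49+11=60
or edi, 12 → edi=60|12=60
sub edx, 1 → edx=2-1=1
cmp edx, 0  (cmp 1,0)
jg loop: taken
add edi, 3 → edi=60+3=63
add edi, 11 → edi=63+11=74
or edi, 12 → edi=74|12=78
sub edx, 1 → edx=1-1=0
cmp edx, 0  (cmp 0,0)
jg loop: not taken
halt.

78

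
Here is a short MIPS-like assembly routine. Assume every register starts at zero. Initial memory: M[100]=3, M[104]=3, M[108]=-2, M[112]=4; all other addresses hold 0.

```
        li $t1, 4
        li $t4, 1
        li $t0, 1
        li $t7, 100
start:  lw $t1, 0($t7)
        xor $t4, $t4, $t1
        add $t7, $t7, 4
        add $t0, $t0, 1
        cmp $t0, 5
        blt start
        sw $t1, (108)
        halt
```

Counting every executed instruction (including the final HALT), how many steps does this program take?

$t1=4
$t4=1
$t0=1
$t7=100
$t1=M[100]=3
$t4=1^3=2
$t7=100+4=104
$t0=1+1=2
cmp $t0, 5  (cmp 2,5)
blt start: taken
$t1=M[104]=3
$t4=2^3=1
$t7=104+4=108
$t0=2+1=3
cmp $t0, 5  (cmp 3,5)
blt start: taken
$t1=M[108]=-2
$t4=1^(-2)=-1
$t7=108+4=112
$t0=3+1=4
cmp $t0, 5  (cmp 4,5)
blt start: taken
$t1=M[112]=4
$t4=(-1)^4=-5
$t7=112+4=116
$t0=4+1=5
cmp $t0, 5  (cmp 5,5)
blt start: not taken
sw $t1, (108) → M[108]=4
halt.
Total executed instructions: 30.

30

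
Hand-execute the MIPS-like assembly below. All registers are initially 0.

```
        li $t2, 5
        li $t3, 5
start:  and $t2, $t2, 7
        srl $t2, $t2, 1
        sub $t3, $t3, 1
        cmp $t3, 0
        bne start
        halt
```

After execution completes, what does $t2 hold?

0

after li $t2, 5: $t2=5
after li $t3, 5: $t3=5
after and $t2, $t2, 7: $t2=5&7=5
after srl $t2, $t2, 1: $t2=5>>1=2
after sub $t3, $t3, 1: $t3=5-1=4
cmp $t3, 0  (cmp 4,0)
bne start: taken
after and $t2, $t2, 7: $t2=2&7=2
after srl $t2, $t2, 1: $t2=2>>1=1
after sub $t3, $t3, 1: $t3=4-1=3
cmp $t3, 0  (cmp 3,0)
bne start: taken
after and $t2, $t2, 7: $t2=1&7=1
after srl $t2, $t2, 1: $t2=1>>1=0
after sub $t3, $t3, 1: $t3=3-1=2
cmp $t3, 0  (cmp 2,0)
bne start: taken
after and $t2, $t2, 7: $t2=0&7=0
after srl $t2, $t2, 1: $t2=0>>1=0
after sub $t3, $t3, 1: $t3=2-1=1
cmp $t3, 0  (cmp 1,0)
bne start: taken
after and $t2, $t2, 7: $t2=0&7=0
after srl $t2, $t2, 1: $t2=0>>1=0
after sub $t3, $t3, 1: $t3=1-1=0
cmp $t3, 0  (cmp 0,0)
bne start: not taken
halt.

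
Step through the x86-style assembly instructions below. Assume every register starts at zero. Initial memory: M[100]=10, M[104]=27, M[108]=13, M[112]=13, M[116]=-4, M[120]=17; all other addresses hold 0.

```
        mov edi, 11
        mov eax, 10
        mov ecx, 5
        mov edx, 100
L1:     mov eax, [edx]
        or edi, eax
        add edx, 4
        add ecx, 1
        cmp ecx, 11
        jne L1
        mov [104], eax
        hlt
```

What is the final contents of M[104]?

mov edi, 11 → edi=11
mov eax, 10 → eax=10
mov ecx, 5 → ecx=5
mov edx, 100 → edx=100
mov eax, [edx] → eax=M[100]=10
or edi, eax → edi=11|10=11
add edx, 4 → edx=100+4=104
add ecx, 1 → ecx=5+1=6
cmp ecx, 11  (cmp 6,11)
jne L1: taken
mov eax, [edx] → eax=M[104]=27
or edi, eax → edi=11|27=27
add edx, 4 → edx=104+4=108
add ecx, 1 → ecx=6+1=7
cmp ecx, 11  (cmp 7,11)
jne L1: taken
mov eax, [edx] → eax=M[108]=13
or edi, eax → edi=27|13=31
add edx, 4 → edx=108+4=112
add ecx, 1 → ecx=7+1=8
cmp ecx, 11  (cmp 8,11)
jne L1: taken
mov eax, [edx] → eax=M[112]=13
or edi, eax → edi=31|13=31
add edx, 4 → edx=112+4=116
add ecx, 1 → ecx=8+1=9
cmp ecx, 11  (cmp 9,11)
jne L1: taken
mov eax, [edx] → eax=M[116]=-4
or edi, eax → edi=31|(-4)=-1
add edx, 4 → edx=116+4=120
add ecx, 1 → ecx=9+1=10
cmp ecx, 11  (cmp 10,11)
jne L1: taken
mov eax, [edx] → eax=M[120]=17
or edi, eax → edi=(-1)|17=-1
add edx, 4 → edx=120+4=124
add ecx, 1 → ecx=10+1=11
cmp ecx, 11  (cmp 11,11)
jne L1: not taken
mov [104], eax → M[104]=17
halt.

17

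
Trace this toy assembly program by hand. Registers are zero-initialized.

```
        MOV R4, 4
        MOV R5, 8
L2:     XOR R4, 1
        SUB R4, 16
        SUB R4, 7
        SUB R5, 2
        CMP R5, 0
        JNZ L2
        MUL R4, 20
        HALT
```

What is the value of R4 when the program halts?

-1680

R4=4
R5=8
R4=4^1=5
R4=5-16=-11
R4=(-11)-7=-18
R5=8-2=6
CMP R5, 0  (cmp 6,0)
JNZ L2: taken
R4=(-18)^1=-17
R4=(-17)-16=-33
R4=(-33)-7=-40
R5=6-2=4
CMP R5, 0  (cmp 4,0)
JNZ L2: taken
R4=(-40)^1=-39
R4=(-39)-16=-55
R4=(-55)-7=-62
R5=4-2=2
CMP R5, 0  (cmp 2,0)
JNZ L2: taken
R4=(-62)^1=-61
R4=(-61)-16=-77
R4=(-77)-7=-84
R5=2-2=0
CMP R5, 0  (cmp 0,0)
JNZ L2: not taken
R4=(-84)*20=-1680
halt.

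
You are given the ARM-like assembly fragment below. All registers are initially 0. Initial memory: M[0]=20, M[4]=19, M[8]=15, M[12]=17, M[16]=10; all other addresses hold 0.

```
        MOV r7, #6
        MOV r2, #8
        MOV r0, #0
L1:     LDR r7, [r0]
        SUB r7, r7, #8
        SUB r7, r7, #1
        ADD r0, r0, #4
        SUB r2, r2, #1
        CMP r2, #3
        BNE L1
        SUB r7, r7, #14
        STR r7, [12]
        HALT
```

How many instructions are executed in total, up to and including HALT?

MOV r7, #6 → r7=6
MOV r2, #8 → r2=8
MOV r0, #0 → r0=0
LDR r7, [r0] → r7=M[0]=20
SUB r7, r7, #8 → r7=20-8=12
SUB r7, r7, #1 → r7=12-1=11
ADD r0, r0, #4 → r0=0+4=4
SUB r2, r2, #1 → r2=8-1=7
CMP r2, #3  (cmp 7,3)
BNE L1: taken
LDR r7, [r0] → r7=M[4]=19
SUB r7, r7, #8 → r7=19-8=11
SUB r7, r7, #1 → r7=11-1=10
ADD r0, r0, #4 → r0=4+4=8
SUB r2, r2, #1 → r2=7-1=6
CMP r2, #3  (cmp 6,3)
BNE L1: taken
LDR r7, [r0] → r7=M[8]=15
SUB r7, r7, #8 → r7=15-8=7
SUB r7, r7, #1 → r7=7-1=6
ADD r0, r0, #4 → r0=8+4=12
SUB r2, r2, #1 → r2=6-1=5
CMP r2, #3  (cmp 5,3)
BNE L1: taken
LDR r7, [r0] → r7=M[12]=17
SUB r7, r7, #8 → r7=17-8=9
SUB r7, r7, #1 → r7=9-1=8
ADD r0, r0, #4 → r0=12+4=16
SUB r2, r2, #1 → r2=5-1=4
CMP r2, #3  (cmp 4,3)
BNE L1: taken
LDR r7, [r0] → r7=M[16]=10
SUB r7, r7, #8 → r7=10-8=2
SUB r7, r7, #1 → r7=2-1=1
ADD r0, r0, #4 → r0=16+4=20
SUB r2, r2, #1 → r2=4-1=3
CMP r2, #3  (cmp 3,3)
BNE L1: not taken
SUB r7, r7, #14 → r7=1-14=-13
STR r7, [12] → M[12]=-13
halt.
Total executed instructions: 41.

41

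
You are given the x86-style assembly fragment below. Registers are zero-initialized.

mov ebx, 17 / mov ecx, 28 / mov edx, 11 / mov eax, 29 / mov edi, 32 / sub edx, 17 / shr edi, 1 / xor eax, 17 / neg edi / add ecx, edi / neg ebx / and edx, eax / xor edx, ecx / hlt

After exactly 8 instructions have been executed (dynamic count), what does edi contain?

16

after mov ebx, 17: ebx=17
after mov ecx, 28: ecx=28
after mov edx, 11: edx=11
after mov eax, 29: eax=29
after mov edi, 32: edi=32
after sub edx, 17: edx=11-17=-6
after shr edi, 1: edi=32>>1=16
after xor eax, 17: eax=29^17=12
After step 8: edi = 16.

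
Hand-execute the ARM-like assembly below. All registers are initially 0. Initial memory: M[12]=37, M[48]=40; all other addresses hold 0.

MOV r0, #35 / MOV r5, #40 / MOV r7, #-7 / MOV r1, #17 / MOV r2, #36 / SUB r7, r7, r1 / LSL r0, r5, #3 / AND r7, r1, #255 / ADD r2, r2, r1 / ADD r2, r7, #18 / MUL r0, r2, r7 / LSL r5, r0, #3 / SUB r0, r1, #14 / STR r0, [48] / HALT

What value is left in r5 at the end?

4760

MOV r0, #35 → r0=35
MOV r5, #40 → r5=40
MOV r7, #-7 → r7=-7
MOV r1, #17 → r1=17
MOV r2, #36 → r2=36
SUB r7, r7, r1 → r7=(-7)-17=-24
LSL r0, r5, #3 → r0=40<<3=320
AND r7, r1, #255 → r7=17&255=17
ADD r2, r2, r1 → r2=36+17=53
ADD r2, r7, #18 → r2=17+18=35
MUL r0, r2, r7 → r0=35*17=595
LSL r5, r0, #3 → r5=595<<3=4760
SUB r0, r1, #14 → r0=17-14=3
STR r0, [48] → M[48]=3
halt.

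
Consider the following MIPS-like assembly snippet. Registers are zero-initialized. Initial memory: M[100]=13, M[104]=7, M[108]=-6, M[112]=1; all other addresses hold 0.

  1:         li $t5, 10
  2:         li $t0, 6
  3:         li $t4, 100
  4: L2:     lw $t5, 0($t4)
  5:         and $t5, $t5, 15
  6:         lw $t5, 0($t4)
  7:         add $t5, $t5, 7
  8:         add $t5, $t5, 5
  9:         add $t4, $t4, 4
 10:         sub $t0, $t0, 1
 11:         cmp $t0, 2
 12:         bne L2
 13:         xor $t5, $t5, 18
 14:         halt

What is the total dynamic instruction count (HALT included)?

after li $t5, 10: $t5=10
after li $t0, 6: $t0=6
after li $t4, 100: $t4=100
after lw $t5, 0($t4): $t5=M[100]=13
after and $t5, $t5, 15: $t5=13&15=13
after lw $t5, 0($t4): $t5=M[100]=13
after add $t5, $t5, 7: $t5=13+7=20
after add $t5, $t5, 5: $t5=20+5=25
after add $t4, $t4, 4: $t4=100+4=104
after sub $t0, $t0, 1: $t0=6-1=5
cmp $t0, 2  (cmp 5,2)
bne L2: taken
after lw $t5, 0($t4): $t5=M[104]=7
after and $t5, $t5, 15: $t5=7&15=7
after lw $t5, 0($t4): $t5=M[104]=7
after add $t5, $t5, 7: $t5=7+7=14
after add $t5, $t5, 5: $t5=14+5=19
after add $t4, $t4, 4: $t4=104+4=108
after sub $t0, $t0, 1: $t0=5-1=4
cmp $t0, 2  (cmp 4,2)
bne L2: taken
after lw $t5, 0($t4): $t5=M[108]=-6
after and $t5, $t5, 15: $t5=(-6)&15=10
after lw $t5, 0($t4): $t5=M[108]=-6
after add $t5, $t5, 7: $t5=(-6)+7=1
after add $t5, $t5, 5: $t5=1+5=6
after add $t4, $t4, 4: $t4=108+4=112
after sub $t0, $t0, 1: $t0=4-1=3
cmp $t0, 2  (cmp 3,2)
bne L2: taken
after lw $t5, 0($t4): $t5=M[112]=1
after and $t5, $t5, 15: $t5=1&15=1
after lw $t5, 0($t4): $t5=M[112]=1
after add $t5, $t5, 7: $t5=1+7=8
after add $t5, $t5, 5: $t5=8+5=13
after add $t4, $t4, 4: $t4=112+4=116
after sub $t0, $t0, 1: $t0=3-1=2
cmp $t0, 2  (cmp 2,2)
bne L2: not taken
after xor $t5, $t5, 18: $t5=13^18=31
halt.
Total executed instructions: 41.

41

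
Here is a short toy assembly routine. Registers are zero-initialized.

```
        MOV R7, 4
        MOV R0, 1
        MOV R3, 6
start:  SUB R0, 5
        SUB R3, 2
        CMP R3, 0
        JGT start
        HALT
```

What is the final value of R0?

-14

after MOV R7, 4: R7=4
after MOV R0, 1: R0=1
after MOV R3, 6: R3=6
after SUB R0, 5: R0=1-5=-4
after SUB R3, 2: R3=6-2=4
CMP R3, 0  (cmp 4,0)
JGT start: taken
after SUB R0, 5: R0=(-4)-5=-9
after SUB R3, 2: R3=4-2=2
CMP R3, 0  (cmp 2,0)
JGT start: taken
after SUB R0, 5: R0=(-9)-5=-14
after SUB R3, 2: R3=2-2=0
CMP R3, 0  (cmp 0,0)
JGT start: not taken
halt.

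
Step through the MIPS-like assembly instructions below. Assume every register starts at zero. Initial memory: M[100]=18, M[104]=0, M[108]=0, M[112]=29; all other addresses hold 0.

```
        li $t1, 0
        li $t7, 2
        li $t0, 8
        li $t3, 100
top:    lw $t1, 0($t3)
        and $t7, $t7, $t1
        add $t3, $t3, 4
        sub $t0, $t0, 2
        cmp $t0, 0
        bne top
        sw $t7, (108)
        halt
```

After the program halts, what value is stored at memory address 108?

0

after li $t1, 0: $t1=0
after li $t7, 2: $t7=2
after li $t0, 8: $t0=8
after li $t3, 100: $t3=100
after lw $t1, 0($t3): $t1=M[100]=18
after and $t7, $t7, $t1: $t7=2&18=2
after add $t3, $t3, 4: $t3=100+4=104
after sub $t0, $t0, 2: $t0=8-2=6
cmp $t0, 0  (cmp 6,0)
bne top: taken
after lw $t1, 0($t3): $t1=M[104]=0
after and $t7, $t7, $t1: $t7=2&0=0
after add $t3, $t3, 4: $t3=104+4=108
after sub $t0, $t0, 2: $t0=6-2=4
cmp $t0, 0  (cmp 4,0)
bne top: taken
after lw $t1, 0($t3): $t1=M[108]=0
after and $t7, $t7, $t1: $t7=0&0=0
after add $t3, $t3, 4: $t3=108+4=112
after sub $t0, $t0, 2: $t0=4-2=2
cmp $t0, 0  (cmp 2,0)
bne top: taken
after lw $t1, 0($t3): $t1=M[112]=29
after and $t7, $t7, $t1: $t7=0&29=0
after add $t3, $t3, 4: $t3=112+4=116
after sub $t0, $t0, 2: $t0=2-2=0
cmp $t0, 0  (cmp 0,0)
bne top: not taken
sw $t7, (108) → M[108]=0
halt.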